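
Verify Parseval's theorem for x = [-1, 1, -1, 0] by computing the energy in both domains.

Time domain:
Σ|x[n]|² = |-1|² + |1|² + |-1|² + |0|² = 3.0000

Frequency domain:
(1/4)Σ|X[k]|² = (1/4)(|-1|² + |-1i|² + |-3|² + |1i|²) = (1/4)·12.0000 = 3.0000

Both sides agree, confirming Parseval's theorem.

Σ|x[n]|² = (1/N)Σ|X[k]|² = 3.0000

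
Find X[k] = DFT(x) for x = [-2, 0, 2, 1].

X[k] = Σ(n=0 to 3) x[n] · ω_4^(nk)
where ω_4 = e^(-2πi/4)

Computing each X[k]:
X[0] = 1
X[1] = -4+1i
X[2] = -1
X[3] = -4-1i

X = [1, -4+1i, -1, -4-1i]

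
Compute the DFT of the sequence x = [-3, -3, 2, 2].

X[k] = Σ(n=0 to 3) x[n] · ω_4^(nk)
where ω_4 = e^(-2πi/4)

Computing each X[k]:
X[0] = -2
X[1] = -5+5i
X[2] = 0
X[3] = -5-5i

X = [-2, -5+5i, 0, -5-5i]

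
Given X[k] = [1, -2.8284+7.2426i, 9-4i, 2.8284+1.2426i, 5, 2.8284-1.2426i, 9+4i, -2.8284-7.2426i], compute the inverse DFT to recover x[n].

x[n] = (1/8) Σ(k=0 to 7) X[k] · e^(2πikn/8)

Computing each x[n]:
x[0] = 3
x[1] = -2
x[2] = -3
x[3] = -2
x[4] = 3
x[5] = 3
x[6] = 0
x[7] = -1

x = [3, -2, -3, -2, 3, 3, 0, -1]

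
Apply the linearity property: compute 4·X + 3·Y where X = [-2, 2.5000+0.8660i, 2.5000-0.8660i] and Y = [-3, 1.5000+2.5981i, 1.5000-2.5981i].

By linearity: DFT(4x + 3y) = 4·DFT(x) + 3·DFT(y)
= 4·[-2, 2.5000+0.8660i, 2.5000-0.8660i] + 3·[-3, 1.5000+2.5981i, 1.5000-2.5981i]

Computing element-wise:
Z[0] = 4·(-2) + 3·(-3) = -17
Z[1] = 4·(2.5000+0.8660i) + 3·(1.5000+2.5981i) = 14.5000+11.2583i
Z[2] = 4·(2.5000-0.8660i) + 3·(1.5000-2.5981i) = 14.5000-11.2583i

DFT(4x + 3y) = 4·X + 3·Y = [-17, 14.5000+11.2583i, 14.5000-11.2583i]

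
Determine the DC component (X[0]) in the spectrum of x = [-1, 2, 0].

X[0] = Σ(n=0 to 2) x[n] · ω_3^0 = Σ x[n]
= (-1) + (2) + (0)

X[0] = 1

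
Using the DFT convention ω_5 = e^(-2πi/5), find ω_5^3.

ω_5^3 = e^(-2πi·3/5)
= cos(-2π·3/5) + i·sin(-2π·3/5)
= cos(-6π/5) + i·sin(-6π/5)

ω_5^3 = cos(-6π/5) + i·sin(-6π/5) = -0.8090+0.5878i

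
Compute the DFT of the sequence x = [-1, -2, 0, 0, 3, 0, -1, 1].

X[k] = Σ(n=0 to 7) x[n] · ω_8^(nk)
where ω_8 = e^(-2πi/8)

Computing each X[k]:
X[0] = 0
X[1] = -4.7071+1.1213i
X[2] = 3+3i
X[3] = -3.2929+3.1213i
X[4] = 2
X[5] = -3.2929-3.1213i
X[6] = 3-3i
X[7] = -4.7071-1.1213i

X = [0, -4.7071+1.1213i, 3+3i, -3.2929+3.1213i, 2, -3.2929-3.1213i, 3-3i, -4.7071-1.1213i]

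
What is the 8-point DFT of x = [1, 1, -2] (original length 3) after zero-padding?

Original 3-point DFT: [0, 1.5000-2.5981i, 1.5000+2.5981i]
Zero-padded 8-point DFT provides frequency interpolation.

DFT_8([x, 0, ...]) = [0, 1.7071+1.2929i, 3-1i, 0.2929-2.7071i, -2, 0.2929+2.7071i, 3+1i, 1.7071-1.2929i]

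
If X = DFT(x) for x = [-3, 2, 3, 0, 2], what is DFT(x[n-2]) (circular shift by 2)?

Time shift by 2: X_shifted[k] = ω_5^(2k) · X[k]
Shifted x = [0, 2, -3, 2, 3]

DFT(x[n-2]) = [4, 2.3541+3.8900i, -4.3541-4.1675i, -4.3541+4.1675i, 2.3541-3.8900i]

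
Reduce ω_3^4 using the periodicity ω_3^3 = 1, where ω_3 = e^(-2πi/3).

Since ω_3^3 = 1, powers reduce modulo 3.
4 mod 3 = 1
So ω_3^4 = ω_3^1 = e^(-2πi·1/3)

ω_3^4 = ω_3^1 = -0.5000-0.8660i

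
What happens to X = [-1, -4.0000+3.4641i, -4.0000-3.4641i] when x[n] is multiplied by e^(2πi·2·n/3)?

Modulation property: DFT(ω_3^(-2n)·x[n]) = X[(k-2) mod 3], so circularly shift X by 2 positions.

X[k-2] = [-4.0000+3.4641i, -4.0000-3.4641i, -1]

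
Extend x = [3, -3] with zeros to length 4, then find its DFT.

Original 2-point DFT: [0, 6]
Zero-padded 4-point DFT provides frequency interpolation.

DFT_4([x, 0, ...]) = [0, 3+3i, 6, 3-3i]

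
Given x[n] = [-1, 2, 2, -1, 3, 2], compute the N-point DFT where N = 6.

X[k] = Σ(n=0 to 5) x[n] · ω_6^(nk)
where ω_6 = e^(-2πi/6)

Computing each X[k]:
X[0] = 7
X[1] = -0.5000+0.8660i
X[2] = -6.5000-0.8660i
X[3] = 1
X[4] = -6.5000+0.8660i
X[5] = -0.5000-0.8660i

X = [7, -0.5000+0.8660i, -6.5000-0.8660i, 1, -6.5000+0.8660i, -0.5000-0.8660i]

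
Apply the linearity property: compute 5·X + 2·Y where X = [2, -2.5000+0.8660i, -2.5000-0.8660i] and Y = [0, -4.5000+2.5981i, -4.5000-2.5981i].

By linearity: DFT(5x + 2y) = 5·DFT(x) + 2·DFT(y)
= 5·[2, -2.5000+0.8660i, -2.5000-0.8660i] + 2·[0, -4.5000+2.5981i, -4.5000-2.5981i]

Computing element-wise:
Z[0] = 5·(2) + 2·(0) = 10
Z[1] = 5·(-2.5000+0.8660i) + 2·(-4.5000+2.5981i) = -21.5000+9.5262i
Z[2] = 5·(-2.5000-0.8660i) + 2·(-4.5000-2.5981i) = -21.5000-9.5262i

DFT(5x + 2y) = 5·X + 2·Y = [10, -21.5000+9.5262i, -21.5000-9.5262i]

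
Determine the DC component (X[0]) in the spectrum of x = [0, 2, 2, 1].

X[0] = Σ(n=0 to 3) x[n] · ω_4^0 = Σ x[n]
= (0) + (2) + (2) + (1)

X[0] = 5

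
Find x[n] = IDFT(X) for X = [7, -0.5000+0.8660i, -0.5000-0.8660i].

x[n] = (1/3) Σ(k=0 to 2) X[k] · e^(2πikn/3)

Computing each x[n]:
x[0] = 2
x[1] = 2
x[2] = 3

x = [2, 2, 3]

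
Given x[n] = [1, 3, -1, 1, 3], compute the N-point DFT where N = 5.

X[k] = Σ(n=0 to 4) x[n] · ω_5^(nk)
where ω_5 = e^(-2πi/5)

Computing each X[k]:
X[0] = 7
X[1] = 2.8541+1.1756i
X[2] = -3.8541-1.9021i
X[3] = -3.8541+1.9021i
X[4] = 2.8541-1.1756i

X = [7, 2.8541+1.1756i, -3.8541-1.9021i, -3.8541+1.9021i, 2.8541-1.1756i]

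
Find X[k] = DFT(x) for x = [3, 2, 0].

X[k] = Σ(n=0 to 2) x[n] · ω_3^(nk)
where ω_3 = e^(-2πi/3)

Computing each X[k]:
X[0] = 5
X[1] = 2.0000-1.7321i
X[2] = 2.0000+1.7321i

X = [5, 2.0000-1.7321i, 2.0000+1.7321i]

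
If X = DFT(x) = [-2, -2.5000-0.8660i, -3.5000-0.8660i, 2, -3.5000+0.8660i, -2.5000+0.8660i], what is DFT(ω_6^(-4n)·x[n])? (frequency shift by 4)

Modulation property: DFT(ω_6^(-4n)·x[n]) = X[(k-4) mod 6], so circularly shift X by 4 positions.

X[k-4] = [-3.5000-0.8660i, 2, -3.5000+0.8660i, -2.5000+0.8660i, -2, -2.5000-0.8660i]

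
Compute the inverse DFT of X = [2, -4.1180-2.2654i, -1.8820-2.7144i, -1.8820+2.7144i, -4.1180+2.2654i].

x[n] = (1/5) Σ(k=0 to 4) X[k] · e^(2πikn/5)

Computing each x[n]:
x[0] = -2
x[1] = 2
x[2] = 1
x[3] = 2
x[4] = -1

x = [-2, 2, 1, 2, -1]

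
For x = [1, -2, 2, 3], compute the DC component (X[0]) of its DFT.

X[0] = Σ(n=0 to 3) x[n] · ω_4^0 = Σ x[n]
= (1) + (-2) + (2) + (3)

X[0] = 4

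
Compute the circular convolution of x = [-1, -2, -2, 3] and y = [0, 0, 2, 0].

(x ⊛ y)[n] = Σ(m=0 to 3) x[m] · y[(n-m) mod 4]

Computing each output sample:
(x ⊛ y)[0] = -4
(x ⊛ y)[1] = 6
(x ⊛ y)[2] = -2
(x ⊛ y)[3] = -4

x ⊛ y = [-4, 6, -2, -4]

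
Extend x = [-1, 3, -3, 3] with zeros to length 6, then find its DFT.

Original 4-point DFT: [2, 2, -10, 2]
Zero-padded 6-point DFT provides frequency interpolation.

DFT_6([x, 0, ...]) = [2, -1, 2.0000-5.1962i, -10, 2.0000+5.1962i, -1]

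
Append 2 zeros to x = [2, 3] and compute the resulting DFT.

Original 2-point DFT: [5, -1]
Zero-padded 4-point DFT provides frequency interpolation.

DFT_4([x, 0, ...]) = [5, 2-3i, -1, 2+3i]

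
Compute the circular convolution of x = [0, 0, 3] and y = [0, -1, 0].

(x ⊛ y)[n] = Σ(m=0 to 2) x[m] · y[(n-m) mod 3]

Computing each output sample:
(x ⊛ y)[0] = -3
(x ⊛ y)[1] = 0
(x ⊛ y)[2] = 0

x ⊛ y = [-3, 0, 0]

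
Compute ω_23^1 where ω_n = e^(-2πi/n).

ω_23^1 = e^(-2πi·1/23)
= cos(-2π·1/23) + i·sin(-2π·1/23)
= cos(-2π/23) + i·sin(-2π/23)

ω_23^1 = cos(-2π/23) + i·sin(-2π/23) = 0.9629-0.2698i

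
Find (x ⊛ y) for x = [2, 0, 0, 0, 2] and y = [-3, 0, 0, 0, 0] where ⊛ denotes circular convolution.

(x ⊛ y)[n] = Σ(m=0 to 4) x[m] · y[(n-m) mod 5]

Computing each output sample:
(x ⊛ y)[0] = -6
(x ⊛ y)[1] = 0
(x ⊛ y)[2] = 0
(x ⊛ y)[3] = 0
(x ⊛ y)[4] = -6

x ⊛ y = [-6, 0, 0, 0, -6]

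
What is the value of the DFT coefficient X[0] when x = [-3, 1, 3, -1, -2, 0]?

X[0] = Σ(n=0 to 5) x[n] · ω_6^0 = Σ x[n]
= (-3) + (1) + (3) + (-1) + (-2) + (0)

X[0] = -2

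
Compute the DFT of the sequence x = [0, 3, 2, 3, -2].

X[k] = Σ(n=0 to 4) x[n] · ω_5^(nk)
where ω_5 = e^(-2πi/5)

Computing each X[k]:
X[0] = 6
X[1] = -3.7361-4.1675i
X[2] = 0.7361-3.8900i
X[3] = 0.7361+3.8900i
X[4] = -3.7361+4.1675i

X = [6, -3.7361-4.1675i, 0.7361-3.8900i, 0.7361+3.8900i, -3.7361+4.1675i]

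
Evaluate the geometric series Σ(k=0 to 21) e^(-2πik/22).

Sum of all nth roots of unity equals 0 for n > 1 (geometric series with r ≠ 1).

0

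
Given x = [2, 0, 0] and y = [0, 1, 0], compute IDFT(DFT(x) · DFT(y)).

(x ⊛ y)[n] = Σ(m=0 to 2) x[m] · y[(n-m) mod 3]

Computing each output sample:
(x ⊛ y)[0] = 0
(x ⊛ y)[1] = 2
(x ⊛ y)[2] = 0

x ⊛ y = [0, 2, 0]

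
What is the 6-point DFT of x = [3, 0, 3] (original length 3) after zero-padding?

Original 3-point DFT: [6, 1.5000+2.5981i, 1.5000-2.5981i]
Zero-padded 6-point DFT provides frequency interpolation.

DFT_6([x, 0, ...]) = [6, 1.5000-2.5981i, 1.5000+2.5981i, 6, 1.5000-2.5981i, 1.5000+2.5981i]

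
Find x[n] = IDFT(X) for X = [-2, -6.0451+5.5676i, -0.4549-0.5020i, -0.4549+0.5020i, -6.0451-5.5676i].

x[n] = (1/5) Σ(k=0 to 4) X[k] · e^(2πikn/5)

Computing each x[n]:
x[0] = -3
x[1] = -3
x[2] = 0
x[3] = 3
x[4] = 1

x = [-3, -3, 0, 3, 1]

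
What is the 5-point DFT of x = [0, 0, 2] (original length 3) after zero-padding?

Original 3-point DFT: [2, -1.0000+1.7321i, -1.0000-1.7321i]
Zero-padded 5-point DFT provides frequency interpolation.

DFT_5([x, 0, ...]) = [2, -1.6180-1.1756i, 0.6180+1.9021i, 0.6180-1.9021i, -1.6180+1.1756i]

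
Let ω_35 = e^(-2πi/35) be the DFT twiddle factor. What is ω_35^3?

ω_35^3 = e^(-2πi·3/35)
= cos(-2π·3/35) + i·sin(-2π·3/35)
= cos(-6π/35) + i·sin(-6π/35)

ω_35^3 = cos(-6π/35) + i·sin(-6π/35) = 0.8584-0.5129i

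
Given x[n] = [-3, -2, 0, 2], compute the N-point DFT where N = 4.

X[k] = Σ(n=0 to 3) x[n] · ω_4^(nk)
where ω_4 = e^(-2πi/4)

Computing each X[k]:
X[0] = -3
X[1] = -3+4i
X[2] = -3
X[3] = -3-4i

X = [-3, -3+4i, -3, -3-4i]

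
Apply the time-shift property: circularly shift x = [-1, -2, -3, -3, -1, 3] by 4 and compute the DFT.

Time shift by 4: X_shifted[k] = ω_6^(4k) · X[k]
Shifted x = [-3, -3, -1, 3, -1, -2]

DFT(x[n-4]) = [-7, -7.5000+0.8660i, 3.5000+0.8660i, -3, 3.5000-0.8660i, -7.5000-0.8660i]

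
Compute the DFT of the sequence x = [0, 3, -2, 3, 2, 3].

X[k] = Σ(n=0 to 5) x[n] · ω_6^(nk)
where ω_6 = e^(-2πi/6)

Computing each X[k]:
X[0] = 9
X[1] = 3.4641i
X[2] = -3.4641i
X[3] = -9
X[4] = 3.4641i
X[5] = -3.4641i

X = [9, 3.4641i, -3.4641i, -9, 3.4641i, -3.4641i]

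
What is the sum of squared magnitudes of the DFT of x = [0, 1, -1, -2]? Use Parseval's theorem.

Parseval: Σ|x[n]|² = (1/N)Σ|X[k]|², so Σ|X[k]|² = N·Σ|x[n]|² = 4·6.0000

Σ|X[k]|² = N·Σ|x[n]|² = 4·6.0000 = 24.0000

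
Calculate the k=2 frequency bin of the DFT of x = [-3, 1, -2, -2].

X[2] = Σ(n=0 to 3) x[n] · ω_4^(2n) where ω_4 = e^(-2πi/4)
= (-3)·ω_4^0 + (1)·ω_4^2 + (-2)·ω_4^4 + (-2)·ω_4^6

X[2] = -4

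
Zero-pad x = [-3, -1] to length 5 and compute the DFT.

Original 2-point DFT: [-4, -2]
Zero-padded 5-point DFT provides frequency interpolation.

DFT_5([x, 0, ...]) = [-4, -3.3090+0.9511i, -2.1910+0.5878i, -2.1910-0.5878i, -3.3090-0.9511i]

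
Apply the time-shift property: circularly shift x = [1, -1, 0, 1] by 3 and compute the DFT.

Time shift by 3: X_shifted[k] = ω_4^(3k) · X[k]
Shifted x = [-1, 0, 1, 1]

DFT(x[n-3]) = [1, -2+1i, -1, -2-1i]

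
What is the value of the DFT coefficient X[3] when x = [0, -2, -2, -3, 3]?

X[3] = Σ(n=0 to 4) x[n] · ω_5^(3n) where ω_5 = e^(-2πi/5)
= (0)·ω_5^0 + (-2)·ω_5^3 + (-2)·ω_5^6 + (-3)·ω_5^9 + (3)·ω_5^12

X[3] = -2.3541-3.8900i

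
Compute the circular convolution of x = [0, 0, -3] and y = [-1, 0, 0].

(x ⊛ y)[n] = Σ(m=0 to 2) x[m] · y[(n-m) mod 3]

Computing each output sample:
(x ⊛ y)[0] = 0
(x ⊛ y)[1] = 0
(x ⊛ y)[2] = 3

x ⊛ y = [0, 0, 3]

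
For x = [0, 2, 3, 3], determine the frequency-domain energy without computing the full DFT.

Parseval: Σ|x[n]|² = (1/N)Σ|X[k]|², so Σ|X[k]|² = N·Σ|x[n]|² = 4·22.0000

Σ|X[k]|² = N·Σ|x[n]|² = 4·22.0000 = 88.0000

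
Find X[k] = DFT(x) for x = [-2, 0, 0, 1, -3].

X[k] = Σ(n=0 to 4) x[n] · ω_5^(nk)
where ω_5 = e^(-2πi/5)

Computing each X[k]:
X[0] = -4
X[1] = -3.7361-2.2654i
X[2] = 0.7361-2.7144i
X[3] = 0.7361+2.7144i
X[4] = -3.7361+2.2654i

X = [-4, -3.7361-2.2654i, 0.7361-2.7144i, 0.7361+2.7144i, -3.7361+2.2654i]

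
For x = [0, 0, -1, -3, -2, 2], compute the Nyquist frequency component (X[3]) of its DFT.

X[3] = Σ(n=0 to 5) x[n] · ω_6^(3n) where ω_6 = e^(-2πi/6)
= (0)·ω_6^0 + (0)·ω_6^3 + (-1)·ω_6^6 + (-3)·ω_6^9 + (-2)·ω_6^12 + (2)·ω_6^15

X[3] = -2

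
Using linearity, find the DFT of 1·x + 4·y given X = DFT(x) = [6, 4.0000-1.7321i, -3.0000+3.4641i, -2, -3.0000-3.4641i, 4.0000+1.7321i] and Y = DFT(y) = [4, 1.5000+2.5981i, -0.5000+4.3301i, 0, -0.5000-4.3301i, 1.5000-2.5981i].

By linearity: DFT(1x + 4y) = 1·DFT(x) + 4·DFT(y)
= 1·[6, 4.0000-1.7321i, -3.0000+3.4641i, -2, -3.0000-3.4641i, 4.0000+1.7321i] + 4·[4, 1.5000+2.5981i, -0.5000+4.3301i, 0, -0.5000-4.3301i, 1.5000-2.5981i]

Computing element-wise:
Z[0] = 1·(6) + 4·(4) = 22
Z[1] = 1·(4.0000-1.7321i) + 4·(1.5000+2.5981i) = 10.0000+8.6603i
Z[2] = 1·(-3.0000+3.4641i) + 4·(-0.5000+4.3301i) = -5.0000+20.7845i
Z[3] = 1·(-2) + 4·(0) = -2
Z[4] = 1·(-3.0000-3.4641i) + 4·(-0.5000-4.3301i) = -5.0000-20.7845i
Z[5] = 1·(4.0000+1.7321i) + 4·(1.5000-2.5981i) = 10.0000-8.6603i

DFT(1x + 4y) = 1·X + 4·Y = [22, 10.0000+8.6603i, -5.0000+20.7845i, -2, -5.0000-20.7845i, 10.0000-8.6603i]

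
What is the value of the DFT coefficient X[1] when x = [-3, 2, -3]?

X[1] = Σ(n=0 to 2) x[n] · ω_3^(1n) where ω_3 = e^(-2πi/3)
= (-3)·ω_3^0 + (2)·ω_3^1 + (-3)·ω_3^2

X[1] = -2.5000-4.3301i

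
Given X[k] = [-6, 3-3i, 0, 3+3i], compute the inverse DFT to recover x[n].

x[n] = (1/4) Σ(k=0 to 3) X[k] · e^(2πikn/4)

Computing each x[n]:
x[0] = 0
x[1] = 0
x[2] = -3
x[3] = -3

x = [0, 0, -3, -3]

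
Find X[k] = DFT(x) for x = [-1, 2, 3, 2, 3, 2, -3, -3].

X[k] = Σ(n=0 to 7) x[n] · ω_8^(nk)
where ω_8 = e^(-2πi/8)

Computing each X[k]:
X[0] = 5
X[1] = -7.5355-9.5355i
X[2] = 2-5i
X[3] = -0.4645+2.4645i
X[4] = -1
X[5] = -0.4645-2.4645i
X[6] = 2+5i
X[7] = -7.5355+9.5355i

X = [5, -7.5355-9.5355i, 2-5i, -0.4645+2.4645i, -1, -0.4645-2.4645i, 2+5i, -7.5355+9.5355i]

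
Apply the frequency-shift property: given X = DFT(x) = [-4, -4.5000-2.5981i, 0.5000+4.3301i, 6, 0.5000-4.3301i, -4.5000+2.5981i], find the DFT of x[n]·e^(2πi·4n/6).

Modulation property: DFT(ω_6^(-4n)·x[n]) = X[(k-4) mod 6], so circularly shift X by 4 positions.

X[k-4] = [0.5000+4.3301i, 6, 0.5000-4.3301i, -4.5000+2.5981i, -4, -4.5000-2.5981i]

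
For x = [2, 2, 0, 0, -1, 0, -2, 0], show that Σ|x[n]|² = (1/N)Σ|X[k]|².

Time domain:
Σ|x[n]|² = |2|² + |2|² + |0|² + |0|² + |-1|² + |0|² + |-2|² + |0|² = 13.0000

Frequency domain:
(1/8)Σ|X[k]|² = (1/8)(|1|² + |4.4142-3.4142i|² + |3-2i|² + |1.5858+0.5858i|² + |-3|² + |1.5858-0.5858i|² + |3+2i|² + |4.4142+3.4142i|²) = (1/8)·104.0000 = 13.0000

Both sides agree, confirming Parseval's theorem.

Σ|x[n]|² = (1/N)Σ|X[k]|² = 13.0000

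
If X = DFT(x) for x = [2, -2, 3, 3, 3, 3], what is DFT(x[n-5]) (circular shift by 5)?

Time shift by 5: X_shifted[k] = ω_6^(5k) · X[k]
Shifted x = [-2, 3, 3, 3, 3, 2]

DFT(x[n-5]) = [12, -5.5000-0.8660i, -4.5000-0.8660i, -4, -4.5000+0.8660i, -5.5000+0.8660i]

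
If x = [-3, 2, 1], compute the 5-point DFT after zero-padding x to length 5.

Original 3-point DFT: [0, -4.5000-0.8660i, -4.5000+0.8660i]
Zero-padded 5-point DFT provides frequency interpolation.

DFT_5([x, 0, ...]) = [0, -3.1910-2.4899i, -4.3090-0.2245i, -4.3090+0.2245i, -3.1910+2.4899i]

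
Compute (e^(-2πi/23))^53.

Since ω_23^23 = 1, powers reduce modulo 23.
53 mod 23 = 7
So ω_23^53 = ω_23^7 = e^(-2πi·7/23)

ω_23^53 = ω_23^7 = -0.3349-0.9423i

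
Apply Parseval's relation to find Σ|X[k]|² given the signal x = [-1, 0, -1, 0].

Parseval: Σ|x[n]|² = (1/N)Σ|X[k]|², so Σ|X[k]|² = N·Σ|x[n]|² = 4·2.0000

Σ|X[k]|² = N·Σ|x[n]|² = 4·2.0000 = 8.0000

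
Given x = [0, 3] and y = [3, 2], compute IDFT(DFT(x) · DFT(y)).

(x ⊛ y)[n] = Σ(m=0 to 1) x[m] · y[(n-m) mod 2]

Computing each output sample:
(x ⊛ y)[0] = 6
(x ⊛ y)[1] = 9

x ⊛ y = [6, 9]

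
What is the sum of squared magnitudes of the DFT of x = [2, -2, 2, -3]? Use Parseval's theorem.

Parseval: Σ|x[n]|² = (1/N)Σ|X[k]|², so Σ|X[k]|² = N·Σ|x[n]|² = 4·21.0000

Σ|X[k]|² = N·Σ|x[n]|² = 4·21.0000 = 84.0000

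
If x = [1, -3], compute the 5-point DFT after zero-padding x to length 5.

Original 2-point DFT: [-2, 4]
Zero-padded 5-point DFT provides frequency interpolation.

DFT_5([x, 0, ...]) = [-2, 0.0729+2.8532i, 3.4271+1.7634i, 3.4271-1.7634i, 0.0729-2.8532i]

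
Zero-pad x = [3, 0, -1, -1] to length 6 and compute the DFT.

Original 4-point DFT: [1, 4-1i, 3, 4+1i]
Zero-padded 6-point DFT provides frequency interpolation.

DFT_6([x, 0, ...]) = [1, 4.5000+0.8660i, 2.5000-0.8660i, 3, 2.5000+0.8660i, 4.5000-0.8660i]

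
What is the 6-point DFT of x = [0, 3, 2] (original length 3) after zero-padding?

Original 3-point DFT: [5, -2.5000-0.8660i, -2.5000+0.8660i]
Zero-padded 6-point DFT provides frequency interpolation.

DFT_6([x, 0, ...]) = [5, 0.5000-4.3301i, -2.5000-0.8660i, -1, -2.5000+0.8660i, 0.5000+4.3301i]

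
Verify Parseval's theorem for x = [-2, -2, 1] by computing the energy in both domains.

Time domain:
Σ|x[n]|² = |-2|² + |-2|² + |1|² = 9.0000

Frequency domain:
(1/3)Σ|X[k]|² = (1/3)(|-3|² + |-1.5000+2.5981i|² + |-1.5000-2.5981i|²) = (1/3)·27.0000 = 9.0000

Both sides agree, confirming Parseval's theorem.

Σ|x[n]|² = (1/N)Σ|X[k]|² = 9.0000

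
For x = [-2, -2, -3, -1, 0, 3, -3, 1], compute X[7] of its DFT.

X[7] = Σ(n=0 to 7) x[n] · ω_8^(7n) where ω_8 = e^(-2πi/8)
= (-2)·ω_8^0 + (-2)·ω_8^7 + (-3)·ω_8^14 + (-1)·ω_8^21 + (0)·ω_8^28 + (3)·ω_8^35 + (-3)·ω_8^42 + (1)·ω_8^49

X[7] = -4.1213-4.9497i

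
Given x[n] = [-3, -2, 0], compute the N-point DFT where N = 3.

X[k] = Σ(n=0 to 2) x[n] · ω_3^(nk)
where ω_3 = e^(-2πi/3)

Computing each X[k]:
X[0] = -5
X[1] = -2.0000+1.7321i
X[2] = -2.0000-1.7321i

X = [-5, -2.0000+1.7321i, -2.0000-1.7321i]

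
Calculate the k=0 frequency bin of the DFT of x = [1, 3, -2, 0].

X[0] = Σ(n=0 to 3) x[n] · ω_4^0 = Σ x[n]
= (1) + (3) + (-2) + (0)

X[0] = 2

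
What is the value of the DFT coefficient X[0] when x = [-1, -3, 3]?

X[0] = Σ(n=0 to 2) x[n] · ω_3^0 = Σ x[n]
= (-1) + (-3) + (3)

X[0] = -1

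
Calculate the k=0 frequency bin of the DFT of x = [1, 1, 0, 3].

X[0] = Σ(n=0 to 3) x[n] · ω_4^0 = Σ x[n]
= (1) + (1) + (0) + (3)

X[0] = 5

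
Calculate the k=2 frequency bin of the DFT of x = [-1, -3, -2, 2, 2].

X[2] = Σ(n=0 to 4) x[n] · ω_5^(2n) where ω_5 = e^(-2πi/5)
= (-1)·ω_5^0 + (-3)·ω_5^2 + (-2)·ω_5^4 + (2)·ω_5^6 + (2)·ω_5^8

X[2] = -0.1910-0.8653i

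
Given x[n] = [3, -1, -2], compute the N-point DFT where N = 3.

X[k] = Σ(n=0 to 2) x[n] · ω_3^(nk)
where ω_3 = e^(-2πi/3)

Computing each X[k]:
X[0] = 0
X[1] = 4.5000-0.8660i
X[2] = 4.5000+0.8660i

X = [0, 4.5000-0.8660i, 4.5000+0.8660i]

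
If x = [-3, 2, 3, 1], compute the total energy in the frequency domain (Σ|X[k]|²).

Parseval: Σ|x[n]|² = (1/N)Σ|X[k]|², so Σ|X[k]|² = N·Σ|x[n]|² = 4·23.0000

Σ|X[k]|² = N·Σ|x[n]|² = 4·23.0000 = 92.0000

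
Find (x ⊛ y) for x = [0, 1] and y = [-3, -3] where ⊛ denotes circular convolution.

(x ⊛ y)[n] = Σ(m=0 to 1) x[m] · y[(n-m) mod 2]

Computing each output sample:
(x ⊛ y)[0] = -3
(x ⊛ y)[1] = -3

x ⊛ y = [-3, -3]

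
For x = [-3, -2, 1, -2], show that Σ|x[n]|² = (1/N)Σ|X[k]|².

Time domain:
Σ|x[n]|² = |-3|² + |-2|² + |1|² + |-2|² = 18.0000

Frequency domain:
(1/4)Σ|X[k]|² = (1/4)(|-6|² + |-4|² + |2|² + |-4|²) = (1/4)·72.0000 = 18.0000

Both sides agree, confirming Parseval's theorem.

Σ|x[n]|² = (1/N)Σ|X[k]|² = 18.0000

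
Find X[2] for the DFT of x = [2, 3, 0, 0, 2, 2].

X[2] = Σ(n=0 to 5) x[n] · ω_6^(2n) where ω_6 = e^(-2πi/6)
= (2)·ω_6^0 + (3)·ω_6^2 + (0)·ω_6^4 + (0)·ω_6^6 + (2)·ω_6^8 + (2)·ω_6^10

X[2] = -1.5000-2.5981i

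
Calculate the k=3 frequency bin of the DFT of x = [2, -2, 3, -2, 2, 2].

X[3] = Σ(n=0 to 5) x[n] · ω_6^(3n) where ω_6 = e^(-2πi/6)
= (2)·ω_6^0 + (-2)·ω_6^3 + (3)·ω_6^6 + (-2)·ω_6^9 + (2)·ω_6^12 + (2)·ω_6^15

X[3] = 9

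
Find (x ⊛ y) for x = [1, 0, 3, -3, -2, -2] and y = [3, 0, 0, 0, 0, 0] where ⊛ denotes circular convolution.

(x ⊛ y)[n] = Σ(m=0 to 5) x[m] · y[(n-m) mod 6]

Computing each output sample:
(x ⊛ y)[0] = 3
(x ⊛ y)[1] = 0
(x ⊛ y)[2] = 9
(x ⊛ y)[3] = -9
(x ⊛ y)[4] = -6
(x ⊛ y)[5] = -6

x ⊛ y = [3, 0, 9, -9, -6, -6]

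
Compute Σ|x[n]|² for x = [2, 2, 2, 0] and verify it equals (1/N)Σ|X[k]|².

Time domain:
Σ|x[n]|² = |2|² + |2|² + |2|² + |0|² = 12.0000

Frequency domain:
(1/4)Σ|X[k]|² = (1/4)(|6|² + |-2i|² + |2|² + |2i|²) = (1/4)·48.0000 = 12.0000

Both sides agree, confirming Parseval's theorem.

Σ|x[n]|² = (1/N)Σ|X[k]|² = 12.0000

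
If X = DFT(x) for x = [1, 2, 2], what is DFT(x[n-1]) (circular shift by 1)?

Time shift by 1: X_shifted[k] = ω_3^(1k) · X[k]
Shifted x = [2, 1, 2]

DFT(x[n-1]) = [5, 0.5000+0.8660i, 0.5000-0.8660i]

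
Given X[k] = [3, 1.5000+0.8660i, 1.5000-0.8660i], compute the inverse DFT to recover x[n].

x[n] = (1/3) Σ(k=0 to 2) X[k] · e^(2πikn/3)

Computing each x[n]:
x[0] = 2
x[1] = 0
x[2] = 1

x = [2, 0, 1]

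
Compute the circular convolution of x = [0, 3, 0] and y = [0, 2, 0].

(x ⊛ y)[n] = Σ(m=0 to 2) x[m] · y[(n-m) mod 3]

Computing each output sample:
(x ⊛ y)[0] = 0
(x ⊛ y)[1] = 0
(x ⊛ y)[2] = 6

x ⊛ y = [0, 0, 6]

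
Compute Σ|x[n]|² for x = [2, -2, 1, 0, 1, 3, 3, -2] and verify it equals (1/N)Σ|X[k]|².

Time domain:
Σ|x[n]|² = |2|² + |-2|² + |1|² + |0|² + |1|² + |3|² + |3|² + |-2|² = 32.0000

Frequency domain:
(1/8)Σ|X[k]|² = (1/8)(|6|² + |-3.9497+4.1213i|² + |-1-3i|² + |5.9497+0.1213i|² + |8|² + |5.9497-0.1213i|² + |-1+3i|² + |-3.9497-4.1213i|²) = (1/8)·256.0000 = 32.0000

Both sides agree, confirming Parseval's theorem.

Σ|x[n]|² = (1/N)Σ|X[k]|² = 32.0000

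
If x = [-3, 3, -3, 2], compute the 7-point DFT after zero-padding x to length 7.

Original 4-point DFT: [-1, -1i, -11, 1i]
Zero-padded 7-point DFT provides frequency interpolation.

DFT_7([x, 0, ...]) = [-1, -2.2639-0.2885i, 0.2823-2.6628i, -8.0184-5.5970i, -8.0184+5.5970i, 0.2823+2.6628i, -2.2639+0.2885i]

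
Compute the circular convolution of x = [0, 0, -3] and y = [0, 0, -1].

(x ⊛ y)[n] = Σ(m=0 to 2) x[m] · y[(n-m) mod 3]

Computing each output sample:
(x ⊛ y)[0] = 0
(x ⊛ y)[1] = 3
(x ⊛ y)[2] = 0

x ⊛ y = [0, 3, 0]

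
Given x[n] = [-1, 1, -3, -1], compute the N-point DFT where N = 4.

X[k] = Σ(n=0 to 3) x[n] · ω_4^(nk)
where ω_4 = e^(-2πi/4)

Computing each X[k]:
X[0] = -4
X[1] = 2-2i
X[2] = -4
X[3] = 2+2i

X = [-4, 2-2i, -4, 2+2i]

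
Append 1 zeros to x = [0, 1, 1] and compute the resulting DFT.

Original 3-point DFT: [2, -1, -1]
Zero-padded 4-point DFT provides frequency interpolation.

DFT_4([x, 0, ...]) = [2, -1-1i, 0, -1+1i]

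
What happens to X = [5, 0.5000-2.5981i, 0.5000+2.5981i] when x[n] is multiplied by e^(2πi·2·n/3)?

Modulation property: DFT(ω_3^(-2n)·x[n]) = X[(k-2) mod 3], so circularly shift X by 2 positions.

X[k-2] = [0.5000-2.5981i, 0.5000+2.5981i, 5]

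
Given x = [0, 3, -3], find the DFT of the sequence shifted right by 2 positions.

Time shift by 2: X_shifted[k] = ω_3^(2k) · X[k]
Shifted x = [3, -3, 0]

DFT(x[n-2]) = [0, 4.5000+2.5981i, 4.5000-2.5981i]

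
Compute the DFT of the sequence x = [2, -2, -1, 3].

X[k] = Σ(n=0 to 3) x[n] · ω_4^(nk)
where ω_4 = e^(-2πi/4)

Computing each X[k]:
X[0] = 2
X[1] = 3+5i
X[2] = 0
X[3] = 3-5i

X = [2, 3+5i, 0, 3-5i]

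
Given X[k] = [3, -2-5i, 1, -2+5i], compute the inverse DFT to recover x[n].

x[n] = (1/4) Σ(k=0 to 3) X[k] · e^(2πikn/4)

Computing each x[n]:
x[0] = 0
x[1] = 3
x[2] = 2
x[3] = -2

x = [0, 3, 2, -2]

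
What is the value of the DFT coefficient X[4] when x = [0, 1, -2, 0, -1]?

X[4] = Σ(n=0 to 4) x[n] · ω_5^(4n) where ω_5 = e^(-2πi/5)
= (0)·ω_5^0 + (1)·ω_5^4 + (-2)·ω_5^8 + (0)·ω_5^12 + (-1)·ω_5^16

X[4] = 1.6180+0.7265i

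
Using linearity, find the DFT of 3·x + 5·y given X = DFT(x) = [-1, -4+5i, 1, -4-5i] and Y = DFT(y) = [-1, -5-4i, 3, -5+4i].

By linearity: DFT(3x + 5y) = 3·DFT(x) + 5·DFT(y)
= 3·[-1, -4+5i, 1, -4-5i] + 5·[-1, -5-4i, 3, -5+4i]

Computing element-wise:
Z[0] = 3·(-1) + 5·(-1) = -8
Z[1] = 3·(-4+5i) + 5·(-5-4i) = -37-5i
Z[2] = 3·(1) + 5·(3) = 18
Z[3] = 3·(-4-5i) + 5·(-5+4i) = -37+5i

DFT(3x + 5y) = 3·X + 5·Y = [-8, -37-5i, 18, -37+5i]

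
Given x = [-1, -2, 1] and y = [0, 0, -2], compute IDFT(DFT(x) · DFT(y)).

(x ⊛ y)[n] = Σ(m=0 to 2) x[m] · y[(n-m) mod 3]

Computing each output sample:
(x ⊛ y)[0] = 4
(x ⊛ y)[1] = -2
(x ⊛ y)[2] = 2

x ⊛ y = [4, -2, 2]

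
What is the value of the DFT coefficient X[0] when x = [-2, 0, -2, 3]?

X[0] = Σ(n=0 to 3) x[n] · ω_4^0 = Σ x[n]
= (-2) + (0) + (-2) + (3)

X[0] = -1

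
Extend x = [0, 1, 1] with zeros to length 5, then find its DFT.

Original 3-point DFT: [2, -1, -1]
Zero-padded 5-point DFT provides frequency interpolation.

DFT_5([x, 0, ...]) = [2, -0.5000-1.5388i, -0.5000+0.3633i, -0.5000-0.3633i, -0.5000+1.5388i]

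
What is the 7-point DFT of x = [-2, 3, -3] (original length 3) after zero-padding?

Original 3-point DFT: [-2, -2.0000-5.1962i, -2.0000+5.1962i]
Zero-padded 7-point DFT provides frequency interpolation.

DFT_7([x, 0, ...]) = [-2, 0.5380+0.5793i, 0.0353-4.2264i, -6.5734-3.6471i, -6.5734+3.6471i, 0.0353+4.2264i, 0.5380-0.5793i]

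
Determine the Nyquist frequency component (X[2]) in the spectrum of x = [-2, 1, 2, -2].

X[2] = Σ(n=0 to 3) x[n] · ω_4^(2n) where ω_4 = e^(-2πi/4)
= (-2)·ω_4^0 + (1)·ω_4^2 + (2)·ω_4^4 + (-2)·ω_4^6

X[2] = 1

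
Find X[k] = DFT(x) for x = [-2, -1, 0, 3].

X[k] = Σ(n=0 to 3) x[n] · ω_4^(nk)
where ω_4 = e^(-2πi/4)

Computing each X[k]:
X[0] = 0
X[1] = -2+4i
X[2] = -4
X[3] = -2-4i

X = [0, -2+4i, -4, -2-4i]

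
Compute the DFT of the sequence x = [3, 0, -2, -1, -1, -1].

X[k] = Σ(n=0 to 5) x[n] · ω_6^(nk)
where ω_6 = e^(-2πi/6)

Computing each X[k]:
X[0] = -2
X[1] = 5
X[2] = 4.0000-1.7321i
X[3] = 2
X[4] = 4.0000+1.7321i
X[5] = 5

X = [-2, 5, 4.0000-1.7321i, 2, 4.0000+1.7321i, 5]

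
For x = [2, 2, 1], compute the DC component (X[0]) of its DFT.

X[0] = Σ(n=0 to 2) x[n] · ω_3^0 = Σ x[n]
= (2) + (2) + (1)

X[0] = 5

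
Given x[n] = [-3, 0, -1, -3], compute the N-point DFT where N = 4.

X[k] = Σ(n=0 to 3) x[n] · ω_4^(nk)
where ω_4 = e^(-2πi/4)

Computing each X[k]:
X[0] = -7
X[1] = -2-3i
X[2] = -1
X[3] = -2+3i

X = [-7, -2-3i, -1, -2+3i]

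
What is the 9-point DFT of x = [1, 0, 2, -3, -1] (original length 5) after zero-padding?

Original 5-point DFT: [-1, 1.5000-3.8900i, 1.5000+4.1675i, 1.5000-4.1675i, 1.5000+3.8900i]
Zero-padded 9-point DFT provides frequency interpolation.

DFT_9([x, 0, ...]) = [-1, 3.7870+0.9705i, -0.1454-3.9249i, -2.5000+2.5981i, 3.8584+2.8988i, 3.8584-2.8988i, -2.5000-2.5981i, -0.1454+3.9249i, 3.7870-0.9705i]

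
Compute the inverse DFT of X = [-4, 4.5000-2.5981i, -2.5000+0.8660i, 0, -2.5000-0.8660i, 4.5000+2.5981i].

x[n] = (1/6) Σ(k=0 to 5) X[k] · e^(2πikn/6)

Computing each x[n]:
x[0] = 0
x[1] = 1
x[2] = 0
x[3] = -3
x[4] = -2
x[5] = 0

x = [0, 1, 0, -3, -2, 0]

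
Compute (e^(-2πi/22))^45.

Since ω_22^22 = 1, powers reduce modulo 22.
45 mod 22 = 1
So ω_22^45 = ω_22^1 = e^(-2πi·1/22)

ω_22^45 = ω_22^1 = 0.9595-0.2817i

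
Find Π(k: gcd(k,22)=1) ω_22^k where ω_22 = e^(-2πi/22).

The primitive 22nd roots of unity are ω_22^k for k coprime to 22: k ∈ {1, 3, 5, 7, 9, 13, 15, 17, 19, 21}
Their product equals the constant term of the cyclotomic polynomial Φ_22(x) up to sign.
For n ≥ 3, the product of all primitive nth roots of unity is 1. (For n=1 it is 1; for n=2 it is -1.)

1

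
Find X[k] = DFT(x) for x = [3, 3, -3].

X[k] = Σ(n=0 to 2) x[n] · ω_3^(nk)
where ω_3 = e^(-2πi/3)

Computing each X[k]:
X[0] = 3
X[1] = 3.0000-5.1962i
X[2] = 3.0000+5.1962i

X = [3, 3.0000-5.1962i, 3.0000+5.1962i]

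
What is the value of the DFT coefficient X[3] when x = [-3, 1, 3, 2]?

X[3] = Σ(n=0 to 3) x[n] · ω_4^(3n) where ω_4 = e^(-2πi/4)
= (-3)·ω_4^0 + (1)·ω_4^3 + (3)·ω_4^6 + (2)·ω_4^9

X[3] = -6-1i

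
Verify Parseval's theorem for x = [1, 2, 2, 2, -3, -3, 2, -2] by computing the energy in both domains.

Time domain:
Σ|x[n]|² = |1|² + |2|² + |2|² + |2|² + |-3|² + |-3|² + |2|² + |-2|² = 39.0000

Frequency domain:
(1/8)Σ|X[k]|² = (1/8)(|1|² + |4.7071-6.3640i|² + |-6+1i|² + |3.2929-6.3640i|² + |3|² + |3.2929+6.3640i|² + |-6-1i|² + |4.7071+6.3640i|²) = (1/8)·312.0000 = 39.0000

Both sides agree, confirming Parseval's theorem.

Σ|x[n]|² = (1/N)Σ|X[k]|² = 39.0000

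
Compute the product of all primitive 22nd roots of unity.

The primitive 22nd roots of unity are ω_22^k for k coprime to 22: k ∈ {1, 3, 5, 7, 9, 13, 15, 17, 19, 21}
Their product equals the constant term of the cyclotomic polynomial Φ_22(x) up to sign.
For n ≥ 3, the product of all primitive nth roots of unity is 1. (For n=1 it is 1; for n=2 it is -1.)

1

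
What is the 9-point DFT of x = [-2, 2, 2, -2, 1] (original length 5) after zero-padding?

Original 5-point DFT: [1, -1.0729-3.3022i, -4.4271+3.2164i, -4.4271-3.2164i, -1.0729+3.3022i]
Zero-padded 9-point DFT provides frequency interpolation.

DFT_9([x, 0, ...]) = [1, -0.0603-1.8652i, -1.7660-3.7429i, -6.5000-0.8660i, -1.1736+3.3184i, -1.1736-3.3184i, -6.5000+0.8660i, -1.7660+3.7429i, -0.0603+1.8652i]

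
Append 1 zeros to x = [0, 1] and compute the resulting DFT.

Original 2-point DFT: [1, -1]
Zero-padded 3-point DFT provides frequency interpolation.

DFT_3([x, 0, ...]) = [1, -0.5000-0.8660i, -0.5000+0.8660i]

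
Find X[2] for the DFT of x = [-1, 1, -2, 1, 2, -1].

X[2] = Σ(n=0 to 5) x[n] · ω_6^(2n) where ω_6 = e^(-2πi/6)
= (-1)·ω_6^0 + (1)·ω_6^2 + (-2)·ω_6^4 + (1)·ω_6^6 + (2)·ω_6^8 + (-1)·ω_6^10

X[2] = -5.1962i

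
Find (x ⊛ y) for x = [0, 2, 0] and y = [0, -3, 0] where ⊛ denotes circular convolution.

(x ⊛ y)[n] = Σ(m=0 to 2) x[m] · y[(n-m) mod 3]

Computing each output sample:
(x ⊛ y)[0] = 0
(x ⊛ y)[1] = 0
(x ⊛ y)[2] = -6

x ⊛ y = [0, 0, -6]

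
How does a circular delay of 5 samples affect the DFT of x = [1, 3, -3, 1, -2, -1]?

Time shift by 5: X_shifted[k] = ω_6^(5k) · X[k]
Shifted x = [3, -3, 1, -2, -1, 1]

DFT(x[n-5]) = [-1, 4.0000+1.7321i, 2.0000+5.1962i, 7, 2.0000-5.1962i, 4.0000-1.7321i]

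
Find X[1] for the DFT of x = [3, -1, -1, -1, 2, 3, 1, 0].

X[1] = Σ(n=0 to 7) x[n] · ω_8^(1n) where ω_8 = e^(-2πi/8)
= (3)·ω_8^0 + (-1)·ω_8^1 + (-1)·ω_8^2 + (-1)·ω_8^3 + (2)·ω_8^4 + (3)·ω_8^5 + (1)·ω_8^6 + (0)·ω_8^7

X[1] = -1.1213+5.5355i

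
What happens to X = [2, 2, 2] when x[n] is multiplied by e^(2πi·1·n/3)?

Modulation property: DFT(ω_3^(-1n)·x[n]) = X[(k-1) mod 3], so circularly shift X by 1 positions.

X[k-1] = [2, 2, 2]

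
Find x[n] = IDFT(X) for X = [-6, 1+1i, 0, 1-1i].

x[n] = (1/4) Σ(k=0 to 3) X[k] · e^(2πikn/4)

Computing each x[n]:
x[0] = -1
x[1] = -2
x[2] = -2
x[3] = -1

x = [-1, -2, -2, -1]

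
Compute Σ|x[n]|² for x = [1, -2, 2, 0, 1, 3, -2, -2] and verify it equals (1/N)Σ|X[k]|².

Time domain:
Σ|x[n]|² = |1|² + |-2|² + |2|² + |0|² + |1|² + |3|² + |-2|² + |-2|² = 27.0000

Frequency domain:
(1/8)Σ|X[k]|² = (1/8)(|1|² + |-4.9497-1.8787i|² + |2-3i|² + |4.9497+6.1213i|² + |3|² + |4.9497-6.1213i|² + |2+3i|² + |-4.9497+1.8787i|²) = (1/8)·216.0000 = 27.0000

Both sides agree, confirming Parseval's theorem.

Σ|x[n]|² = (1/N)Σ|X[k]|² = 27.0000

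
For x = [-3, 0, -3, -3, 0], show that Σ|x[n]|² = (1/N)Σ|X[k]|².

Time domain:
Σ|x[n]|² = |-3|² + |0|² + |-3|² + |-3|² + |0|² = 27.0000

Frequency domain:
(1/5)Σ|X[k]|² = (1/5)(|-9|² + |1.8541|² + |-4.8541|² + |-4.8541|² + |1.8541|²) = (1/5)·135.0000 = 27.0000

Both sides agree, confirming Parseval's theorem.

Σ|x[n]|² = (1/N)Σ|X[k]|² = 27.0000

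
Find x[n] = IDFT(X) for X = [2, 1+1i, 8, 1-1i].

x[n] = (1/4) Σ(k=0 to 3) X[k] · e^(2πikn/4)

Computing each x[n]:
x[0] = 3
x[1] = -2
x[2] = 2
x[3] = -1

x = [3, -2, 2, -1]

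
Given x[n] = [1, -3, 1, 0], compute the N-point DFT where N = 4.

X[k] = Σ(n=0 to 3) x[n] · ω_4^(nk)
where ω_4 = e^(-2πi/4)

Computing each X[k]:
X[0] = -1
X[1] = 3i
X[2] = 5
X[3] = -3i

X = [-1, 3i, 5, -3i]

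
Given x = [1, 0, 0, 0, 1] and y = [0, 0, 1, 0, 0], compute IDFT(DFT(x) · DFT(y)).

(x ⊛ y)[n] = Σ(m=0 to 4) x[m] · y[(n-m) mod 5]

Computing each output sample:
(x ⊛ y)[0] = 0
(x ⊛ y)[1] = 1
(x ⊛ y)[2] = 1
(x ⊛ y)[3] = 0
(x ⊛ y)[4] = 0

x ⊛ y = [0, 1, 1, 0, 0]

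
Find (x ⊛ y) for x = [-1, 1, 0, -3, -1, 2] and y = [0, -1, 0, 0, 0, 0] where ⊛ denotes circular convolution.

(x ⊛ y)[n] = Σ(m=0 to 5) x[m] · y[(n-m) mod 6]

Computing each output sample:
(x ⊛ y)[0] = -2
(x ⊛ y)[1] = 1
(x ⊛ y)[2] = -1
(x ⊛ y)[3] = 0
(x ⊛ y)[4] = 3
(x ⊛ y)[5] = 1

x ⊛ y = [-2, 1, -1, 0, 3, 1]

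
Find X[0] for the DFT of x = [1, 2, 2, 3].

X[0] = Σ(n=0 to 3) x[n] · ω_4^0 = Σ x[n]
= (1) + (2) + (2) + (3)

X[0] = 8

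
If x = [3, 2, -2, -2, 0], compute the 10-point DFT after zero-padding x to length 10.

Original 5-point DFT: [1, 6.8541-1.9021i, 0.1459-1.1756i, 0.1459+1.1756i, 6.8541+1.9021i]
Zero-padded 10-point DFT provides frequency interpolation.

DFT_10([x, 0, ...]) = [1, 4.6180+2.6287i, 6.8541-1.9021i, 2.3820-4.2533i, 0.1459-1.1756i, 1, 0.1459+1.1756i, 2.3820+4.2533i, 6.8541+1.9021i, 4.6180-2.6287i]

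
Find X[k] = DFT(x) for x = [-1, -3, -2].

X[k] = Σ(n=0 to 2) x[n] · ω_3^(nk)
where ω_3 = e^(-2πi/3)

Computing each X[k]:
X[0] = -6
X[1] = 1.5000+0.8660i
X[2] = 1.5000-0.8660i

X = [-6, 1.5000+0.8660i, 1.5000-0.8660i]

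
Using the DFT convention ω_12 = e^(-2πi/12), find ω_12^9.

ω_12^9 = e^(-2πi·9/12)
= cos(-2π·9/12) + i·sin(-2π·9/12)
= cos(-18π/12) + i·sin(-18π/12)

ω_12^9 = cos(-18π/12) + i·sin(-18π/12) = 1i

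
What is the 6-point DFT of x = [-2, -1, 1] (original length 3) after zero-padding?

Original 3-point DFT: [-2, -2.0000+1.7321i, -2.0000-1.7321i]
Zero-padded 6-point DFT provides frequency interpolation.

DFT_6([x, 0, ...]) = [-2, -3, -2.0000+1.7321i, 0, -2.0000-1.7321i, -3]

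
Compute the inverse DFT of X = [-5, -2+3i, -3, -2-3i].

x[n] = (1/4) Σ(k=0 to 3) X[k] · e^(2πikn/4)

Computing each x[n]:
x[0] = -3
x[1] = -2
x[2] = -1
x[3] = 1

x = [-3, -2, -1, 1]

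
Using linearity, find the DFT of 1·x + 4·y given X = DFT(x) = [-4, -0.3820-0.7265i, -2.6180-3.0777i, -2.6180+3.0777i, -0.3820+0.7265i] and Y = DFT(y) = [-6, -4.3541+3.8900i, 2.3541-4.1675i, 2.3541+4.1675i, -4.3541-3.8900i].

By linearity: DFT(1x + 4y) = 1·DFT(x) + 4·DFT(y)
= 1·[-4, -0.3820-0.7265i, -2.6180-3.0777i, -2.6180+3.0777i, -0.3820+0.7265i] + 4·[-6, -4.3541+3.8900i, 2.3541-4.1675i, 2.3541+4.1675i, -4.3541-3.8900i]

Computing element-wise:
Z[0] = 1·(-4) + 4·(-6) = -28
Z[1] = 1·(-0.3820-0.7265i) + 4·(-4.3541+3.8900i) = -17.7984+14.8335i
Z[2] = 1·(-2.6180-3.0777i) + 4·(2.3541-4.1675i) = 6.7984-19.7477i
Z[3] = 1·(-2.6180+3.0777i) + 4·(2.3541+4.1675i) = 6.7984+19.7477i
Z[4] = 1·(-0.3820+0.7265i) + 4·(-4.3541-3.8900i) = -17.7984-14.8335i

DFT(1x + 4y) = 1·X + 4·Y = [-28, -17.7984+14.8335i, 6.7984-19.7477i, 6.7984+19.7477i, -17.7984-14.8335i]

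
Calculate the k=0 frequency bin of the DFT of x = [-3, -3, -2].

X[0] = Σ(n=0 to 2) x[n] · ω_3^0 = Σ x[n]
= (-3) + (-3) + (-2)

X[0] = -8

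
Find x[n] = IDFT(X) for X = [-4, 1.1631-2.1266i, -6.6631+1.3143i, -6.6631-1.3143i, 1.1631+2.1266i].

x[n] = (1/5) Σ(k=0 to 4) X[k] · e^(2πikn/5)

Computing each x[n]:
x[0] = -3
x[1] = 2
x[2] = -1
x[3] = -3
x[4] = 1

x = [-3, 2, -1, -3, 1]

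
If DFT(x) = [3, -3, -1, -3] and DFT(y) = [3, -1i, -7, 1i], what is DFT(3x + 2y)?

By linearity: DFT(3x + 2y) = 3·DFT(x) + 2·DFT(y)
= 3·[3, -3, -1, -3] + 2·[3, -1i, -7, 1i]

Computing element-wise:
Z[0] = 3·(3) + 2·(3) = 15
Z[1] = 3·(-3) + 2·(-1i) = -9-2i
Z[2] = 3·(-1) + 2·(-7) = -17
Z[3] = 3·(-3) + 2·(1i) = -9+2i

DFT(3x + 2y) = 3·X + 2·Y = [15, -9-2i, -17, -9+2i]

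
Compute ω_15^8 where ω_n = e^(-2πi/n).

ω_15^8 = e^(-2πi·8/15)
= cos(-2π·8/15) + i·sin(-2π·8/15)
= cos(-16π/15) + i·sin(-16π/15)

ω_15^8 = cos(-16π/15) + i·sin(-16π/15) = -0.9781+0.2079i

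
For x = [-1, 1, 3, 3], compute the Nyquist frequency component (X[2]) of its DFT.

X[2] = Σ(n=0 to 3) x[n] · ω_4^(2n) where ω_4 = e^(-2πi/4)
= (-1)·ω_4^0 + (1)·ω_4^2 + (3)·ω_4^4 + (3)·ω_4^6

X[2] = -2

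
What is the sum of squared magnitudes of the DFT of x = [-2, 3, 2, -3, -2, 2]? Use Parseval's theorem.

Parseval: Σ|x[n]|² = (1/N)Σ|X[k]|², so Σ|X[k]|² = N·Σ|x[n]|² = 6·34.0000

Σ|X[k]|² = N·Σ|x[n]|² = 6·34.0000 = 204.0000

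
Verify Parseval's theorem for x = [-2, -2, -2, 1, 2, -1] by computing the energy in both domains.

Time domain:
Σ|x[n]|² = |-2|² + |-2|² + |-2|² + |1|² + |2|² + |-1|² = 18.0000

Frequency domain:
(1/6)Σ|X[k]|² = (1/6)(|-4|² + |-4.5000+4.3301i|² + |0.5000-2.5981i|² + |0|² + |0.5000+2.5981i|² + |-4.5000-4.3301i|²) = (1/6)·108.0000 = 18.0000

Both sides agree, confirming Parseval's theorem.

Σ|x[n]|² = (1/N)Σ|X[k]|² = 18.0000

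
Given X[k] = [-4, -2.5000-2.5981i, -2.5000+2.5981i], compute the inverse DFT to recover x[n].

x[n] = (1/3) Σ(k=0 to 2) X[k] · e^(2πikn/3)

Computing each x[n]:
x[0] = -3
x[1] = 1
x[2] = -2

x = [-3, 1, -2]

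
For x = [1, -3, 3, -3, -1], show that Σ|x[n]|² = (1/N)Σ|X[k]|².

Time domain:
Σ|x[n]|² = |1|² + |-3|² + |3|² + |-3|² + |-1|² = 29.0000

Frequency domain:
(1/5)Σ|X[k]|² = (1/5)(|-3|² + |-0.2361-1.6246i|² + |4.2361+6.8819i|² + |4.2361-6.8819i|² + |-0.2361+1.6246i|²) = (1/5)·145.0000 = 29.0000

Both sides agree, confirming Parseval's theorem.

Σ|x[n]|² = (1/N)Σ|X[k]|² = 29.0000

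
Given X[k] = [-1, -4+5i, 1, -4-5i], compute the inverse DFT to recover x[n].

x[n] = (1/4) Σ(k=0 to 3) X[k] · e^(2πikn/4)

Computing each x[n]:
x[0] = -2
x[1] = -3
x[2] = 2
x[3] = 2

x = [-2, -3, 2, 2]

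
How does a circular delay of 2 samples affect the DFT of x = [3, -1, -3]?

Time shift by 2: X_shifted[k] = ω_3^(2k) · X[k]
Shifted x = [-1, -3, 3]

DFT(x[n-2]) = [-1, -1.0000+5.1962i, -1.0000-5.1962i]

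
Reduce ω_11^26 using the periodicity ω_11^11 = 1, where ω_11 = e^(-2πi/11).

Since ω_11^11 = 1, powers reduce modulo 11.
26 mod 11 = 4
So ω_11^26 = ω_11^4 = e^(-2πi·4/11)

ω_11^26 = ω_11^4 = -0.6549-0.7557i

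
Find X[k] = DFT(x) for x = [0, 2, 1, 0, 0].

X[k] = Σ(n=0 to 4) x[n] · ω_5^(nk)
where ω_5 = e^(-2πi/5)

Computing each X[k]:
X[0] = 3
X[1] = -0.1910-2.4899i
X[2] = -1.3090-0.2245i
X[3] = -1.3090+0.2245i
X[4] = -0.1910+2.4899i

X = [3, -0.1910-2.4899i, -1.3090-0.2245i, -1.3090+0.2245i, -0.1910+2.4899i]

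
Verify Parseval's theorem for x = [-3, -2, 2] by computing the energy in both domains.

Time domain:
Σ|x[n]|² = |-3|² + |-2|² + |2|² = 17.0000

Frequency domain:
(1/3)Σ|X[k]|² = (1/3)(|-3|² + |-3.0000+3.4641i|² + |-3.0000-3.4641i|²) = (1/3)·51.0000 = 17.0000

Both sides agree, confirming Parseval's theorem.

Σ|x[n]|² = (1/N)Σ|X[k]|² = 17.0000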